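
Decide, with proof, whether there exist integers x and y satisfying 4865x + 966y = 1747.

No such integers exist.

gcd(4865, 966) = 7, so every integer of the form 4865x + 966y is a multiple of 7.
But 1747 = 7·249 + 4, so 7 ∤ 1747.
Therefore 4865x + 966y = 1747 has no solution in integers.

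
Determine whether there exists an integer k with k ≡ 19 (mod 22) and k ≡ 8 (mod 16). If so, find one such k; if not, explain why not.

Reduce both congruences modulo 2, which divides 22 and 16: they say k ≡ 19 (mod 2) and k ≡ 8 (mod 2).
But 19 mod 2 = 1 while 8 mod 2 = 0, a contradiction.
So no integer satisfies both congruences.

No, no such integer exists.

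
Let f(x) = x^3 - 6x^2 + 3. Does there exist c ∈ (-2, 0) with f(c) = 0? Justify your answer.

f(-2) = -29 and f(0) = 3, which have opposite signs.
f is continuous everywhere (it is a polynomial), in particular on [-2, 0].
The Intermediate Value Theorem then guarantees some c ∈ (-2, 0) with f(c) = 0.

Such a root exists.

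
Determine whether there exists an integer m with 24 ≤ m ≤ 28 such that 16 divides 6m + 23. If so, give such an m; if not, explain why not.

The values of 6m + 23 for m = 24, 25, …, 28 are 167, 173, 179, 185, 191; reduced mod 16 these are 7, 13, 3, 9, 15.
Since 0 is absent from this list, 16 ∤ 6m + 23 for every m with 24 ≤ m ≤ 28.

No such integer m in that range exists.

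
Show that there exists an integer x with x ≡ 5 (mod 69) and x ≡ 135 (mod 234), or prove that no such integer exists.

There is no such integer.

gcd(69, 234) = 3. If x ≡ 5 (mod 69) and x ≡ 135 (mod 234), then x ≡ 5 (mod 3) and x ≡ 135 (mod 3).
But 5 mod 3 = 2 while 135 mod 3 = 0, a contradiction.
Hence the system has no solution.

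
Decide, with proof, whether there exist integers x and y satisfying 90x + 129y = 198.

x = 28, y = -18

gcd(90, 129) = 3, and 3 divides 198, so integer solutions exist.
Dividing through by 3 reduces the equation to 30x + 43y = 66.
Run the Euclidean algorithm on 43 and 30: 43 = 1·30 + 13, 30 = 2·13 + 4, 13 = 3·4 + 1, 4 = 4·1 + 0.
Back-substituting, 1 = 13 − 3·4 = 13 − 3·(30 − 2·13) = −3·30 + 7·13 = −3·30 + 7·(43 − 1·30) = 7·43 − 10·30; that is, 30·(-10) + 43·7 = 1.
Scaling by 66 gives the particular solution (x, y) = (-660, 462).
Adding 16·43 to x and subtracting 16·30 from y gives the tidier solution (28, -18).
Check: 90·28 + 129·(-18) = 2520 − 2322 = 198. ✓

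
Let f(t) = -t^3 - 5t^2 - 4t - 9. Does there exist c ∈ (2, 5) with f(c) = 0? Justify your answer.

f has no root in that interval.

The endpoint values f(2) = -45 and f(5) = -279 are both negative. Claim: f(t) < 0 for every t in (2, 5).
Shift to the endpoint 2: with t = 2 + u (0 < u < 3), one computes f(2 + u) = -u^3 - 11u^2 - 36u - 45.
The nonzero coefficients here are all negative, so for u > 0 every term is negative (or zero), and the constant term -45 is strictly negative.
So f is strictly negative on (2, 5); no root exists in the interval.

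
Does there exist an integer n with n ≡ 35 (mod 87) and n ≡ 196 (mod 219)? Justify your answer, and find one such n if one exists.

Reduce both congruences modulo 3, which divides 87 and 219: they say n ≡ 35 (mod 3) and n ≡ 196 (mod 3).
But 35 mod 3 = 2 while 196 mod 3 = 1, a contradiction.
Therefore no such n exists.

No such integer exists.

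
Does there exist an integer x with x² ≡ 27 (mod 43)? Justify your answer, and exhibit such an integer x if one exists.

No such integer exists.

43 is prime, so by Euler's criterion 27 is a square mod 43 iff 27^((43−1)/2) = 27^21 ≡ 1 (mod 43).
Repeated squaring mod 43: 27^2 = 729 ≡ 41; 27^4 ≡ 41² = 1681 ≡ 4; 27^8 ≡ 4² = 16 ≡ 16; 27^16 ≡ 16² = 256 ≡ 41.
Since 21 = 16 + 4 + 1, 27^21 ≡ 41 · 4 · 27; multiplying out mod 43: 41·4 = 164 ≡ 35, then 35·27 = 945 ≡ 42. Thus 27^21 ≡ 42 ≡ −1 (mod 43).
The value −1 means 27 is a non-residue modulo 43, so x² ≡ 27 (mod 43) is impossible.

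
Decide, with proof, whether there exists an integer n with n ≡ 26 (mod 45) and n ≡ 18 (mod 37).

n = 1646

Since 45 and 37 share no common factor, CRT says the pair of congruences has a solution (unique mod 1665).
Any solution of the first congruence is n = 26 + 45t; substituting into the second, 45t ≡ 18 − 26 ≡ 29 (mod 37).
45 ≡ 8 (mod 37), so this reads 8t ≡ 29 (mod 37). Invert 8 mod 37 by the Euclidean algorithm: 37 = 4·8 + 5, 8 = 1·5 + 3, 5 = 1·3 + 2, 3 = 1·2 + 1, 2 = 2·1 + 0; back-substituting, 1 = 3 − 1·2 = 3 − (5 − 1·3) = −5 + 2·3 = −5 + 2·(8 − 1·5) = 2·8 − 3·5 = 2·8 − 3·(37 − 4·8) = −3·37 + 14·8. Hence 8·14 ≡ 1, so 8⁻¹ ≡ 14 (mod 37).
Therefore t ≡ 14·29 = 406 ≡ 36 (mod 37).
Taking t = 36 gives n = 26 + 45·36 = 1646.
Indeed 1646 ≡ 26 (mod 45) and 1646 ≡ 18 (mod 37).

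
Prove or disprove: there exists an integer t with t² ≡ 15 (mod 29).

29 is prime, so by Euler's criterion 15 is a square mod 29 iff 15^((29−1)/2) = 15^14 ≡ 1 (mod 29).
Squaring successively (mod 29): 15^2 = 225 ≡ 22; 15^4 ≡ 22² = 484 ≡ 20; 15^8 ≡ 20² = 400 ≡ 23.
Since 14 = 8 + 4 + 2, 15^14 ≡ 23 · 20 · 22; multiplying out mod 29: 23·20 = 460 ≡ 25, then 25·22 = 550 ≡ 28. Thus 15^14 ≡ 28 ≡ −1 (mod 29).
By Euler's criterion 15 is a quadratic non-residue mod 29: no t satisfies t² ≡ 15 (mod 29).

No such integer exists.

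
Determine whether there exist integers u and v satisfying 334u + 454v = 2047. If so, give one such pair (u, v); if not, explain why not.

There are no such integers.

gcd(334, 454) = 2, so every integer of the form 334u + 454v is a multiple of 2.
But 2047 is not a multiple of 2 (it leaves remainder 1).
Hence no integers u, v satisfy the equation.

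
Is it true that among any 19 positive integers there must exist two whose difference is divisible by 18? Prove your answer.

Yes, this is always true.

Each integer lies in one of the 18 residue classes modulo 18.
Placing 19 integers into 18 classes, some class receives at least two — say a and b.
Then a ≡ b (mod 18), i.e. 18 ∣ (a − b).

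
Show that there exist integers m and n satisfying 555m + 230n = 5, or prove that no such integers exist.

Since gcd(555, 230) = 5 and 5 = 5·1, Bézout's identity guarantees a solution.
Dividing through by 5 reduces the equation to 111m + 46n = 1.
Euclidean algorithm: 111 = 2·46 + 19, 46 = 2·19 + 8, 19 = 2·8 + 3, 8 = 2·3 + 2, 3 = 1·2 + 1, 2 = 2·1 + 0.
Unwinding: 1 = 3 − 1·2 = 3 − (8 − 2·3) = −8 + 3·3 = −8 + 3·(19 − 2·8) = 3·19 − 7·8 = 3·19 − 7·(46 − 2·19) = −7·46 + 17·19 = −7·46 + 17·(111 − 2·46) = 17·111 − 41·46, i.e. 111·17 + 46·(-41) = 1.
This gives the solution m = 17, n = -41 directly.
Indeed 555·17 + 230·(-41) = 9435 − 9430 = 5.

m = 17, n = -41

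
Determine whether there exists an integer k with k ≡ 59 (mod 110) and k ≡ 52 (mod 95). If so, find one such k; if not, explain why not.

No such integer exists.

gcd(110, 95) = 5. If k ≡ 59 (mod 110) and k ≡ 52 (mod 95), then k ≡ 59 (mod 5) and k ≡ 52 (mod 5).
However 59 ≡ 4 and 52 ≡ 2 (mod 5), and 4 ≠ 2.
Hence the system has no solution.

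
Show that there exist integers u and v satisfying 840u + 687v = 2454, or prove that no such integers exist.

Since gcd(840, 687) = 3 and 2454 = 3·818, Bézout's identity guarantees a solution.
Dividing through by 3 reduces the equation to 280u + 229v = 818.
Euclidean algorithm: 280 = 1·229 + 51, 229 = 4·51 + 25, 51 = 2·25 + 1, 25 = 25·1 + 0.
Back-substituting, 1 = 51 − 2·25 = 51 − 2·(229 − 4·51) = −2·229 + 9·51 = −2·229 + 9·(280 − 1·229) = 9·280 − 11·229; that is, 280·9 + 229·(-11) = 1.
Multiplying through by 818: u = 9·818 = 7362, v = (-11)·818 = -8998 is a solution.
The general solution is u = 7362 + 229k, v = -8998 − 280k; taking k = -32 gives the smaller pair u = 34, v = -38.
Check: 840·34 + 687·(-38) = 28560 − 26106 = 2454. ✓

u = 34, v = -38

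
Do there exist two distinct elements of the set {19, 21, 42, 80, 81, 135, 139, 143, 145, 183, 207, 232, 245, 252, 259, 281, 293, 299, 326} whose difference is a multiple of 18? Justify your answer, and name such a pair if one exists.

Both 19 and 145 leave remainder 1 on division by 18; their difference 126 = 7·18 is a multiple of 18.

The pair (19, 145) works.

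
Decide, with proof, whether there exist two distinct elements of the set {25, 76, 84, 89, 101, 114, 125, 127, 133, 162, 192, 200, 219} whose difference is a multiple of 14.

Residues mod 14: 25↦11, 76↦6, 84↦0, 89↦5, 101↦3, 114↦2, 125↦13, 127↦1, 133↦7, 162↦8, 192↦10, 200↦4, 219↦9.
No residue repeats among the 13 elements, so no pair has difference ≡ 0 (mod 14).

No, no such pair exists.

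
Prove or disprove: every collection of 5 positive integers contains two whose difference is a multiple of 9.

No; for instance {35, 36, 37, 38, 39} is a counterexample.

Consider the 5 integers 35, 36, …, 39. They lie in distinct residue classes modulo 9, since 5 ≤ 9.
The differences between them range over 1, …, 4, none of which is divisible by 9.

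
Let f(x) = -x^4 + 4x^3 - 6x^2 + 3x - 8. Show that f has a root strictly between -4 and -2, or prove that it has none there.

No such root exists.

f(-4) = -628 and f(-2) = -86, both negative, so a sign-change argument is unavailable; we show f keeps this sign on the whole interval.
Shift to the endpoint -2: with x = -2 − u (0 < u < 2), one computes f(-2 − u) = -u^4 - 12u^3 - 54u^2 - 107u - 86.
All 5 nonzero coefficients of this polynomial in u are negative; hence for u > 0 the value is a sum of negative terms (the constant -86 among them).
So f is strictly negative on (-4, -2); no root exists in the interval.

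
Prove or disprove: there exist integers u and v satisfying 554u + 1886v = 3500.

Since gcd(554, 1886) = 2 and 3500 = 2·1750, Bézout's identity guarantees a solution.
Dividing through by 2 reduces the equation to 277u + 943v = 1750.
Run the Euclidean algorithm on 943 and 277: 943 = 3·277 + 112, 277 = 2·112 + 53, 112 = 2·53 + 6, 53 = 8·6 + 5, 6 = 1·5 + 1, 5 = 5·1 + 0.
Working back up the chain: 1 = 6 − 1·5 = 6 − (53 − 8·6) = −53 + 9·6 = −53 + 9·(112 − 2·53) = 9·112 − 19·53 = 9·112 − 19·(277 − 2·112) = −19·277 + 47·112 = −19·277 + 47·(943 − 3·277) = 47·943 − 160·277. So 277·(-160) + 943·47 = 1.
Multiplying through by 1750: u = (-160)·1750 = -280000, v = 47·1750 = 82250 is a solution.
The general solution is u = -280000 + 943k, v = 82250 − 277k; taking k = 297 gives the smaller pair u = 71, v = -19.
Check: 554·71 + 1886·(-19) = 39334 − 35834 = 3500. ✓

u = 71, v = -19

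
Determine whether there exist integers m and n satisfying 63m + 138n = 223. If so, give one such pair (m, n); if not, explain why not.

Any value of 63m + 138n is a multiple of gcd(63, 138) = 3.
But 223 is not a multiple of 3 (it leaves remainder 1).
Therefore 63m + 138n = 223 has no solution in integers.

There are no such integers.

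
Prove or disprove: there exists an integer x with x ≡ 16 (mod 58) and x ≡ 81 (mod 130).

Reduce both congruences modulo 2, which divides 58 and 130: they say x ≡ 16 (mod 2) and x ≡ 81 (mod 2).
These are incompatible: 16 − 81 = -65 is not divisible by 2.
Therefore no such x exists.

No, no such integer exists.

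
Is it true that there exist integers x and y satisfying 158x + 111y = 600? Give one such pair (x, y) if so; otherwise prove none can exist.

x = 60, y = -80

158 and 111 are coprime, so 158x + 111y ranges over all of ℤ.
Dividing repeatedly: 158 = 1·111 + 47, 111 = 2·47 + 17, 47 = 2·17 + 13, 17 = 1·13 + 4, 13 = 3·4 + 1, 4 = 4·1 + 0.
Working back up the chain: 1 = 13 − 3·4 = 13 − 3·(17 − 1·13) = −3·17 + 4·13 = −3·17 + 4·(47 − 2·17) = 4·47 − 11·17 = 4·47 − 11·(111 − 2·47) = −11·111 + 26·47 = −11·111 + 26·(158 − 1·111) = 26·158 − 37·111. So 158·26 + 111·(-37) = 1.
Multiplying through by 600: x = 26·600 = 15600, y = (-37)·600 = -22200 is a solution.
The general solution is x = 15600 + 111k, y = -22200 − 158k; taking k = -140 gives the smaller pair x = 60, y = -80.
Indeed 158·60 + 111·(-80) = 9480 − 8880 = 600.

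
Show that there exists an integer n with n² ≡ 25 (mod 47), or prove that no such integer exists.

Take n = 5. Then 5² = 25, and since 0 ≤ 25 < 47 this is already reduced: 5² ≡ 25 (mod 47).

n = 5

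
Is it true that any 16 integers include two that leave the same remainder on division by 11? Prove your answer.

There are exactly 11 possible remainders on division by 11.
With 16 integers and only 11 classes, the pigeonhole principle forces two of them, say a and b, into the same class.
That is, a and b leave the same remainder on division by 11, as claimed.

True.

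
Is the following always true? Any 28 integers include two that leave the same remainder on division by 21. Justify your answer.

Each integer lies in one of the 21 residue classes modulo 21.
Placing 28 integers into 21 classes, some class receives at least two — say a and b.
That is, a and b leave the same remainder on division by 21, as claimed.

True.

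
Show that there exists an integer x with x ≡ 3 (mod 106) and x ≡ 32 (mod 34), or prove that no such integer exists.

There is no such integer.

Both moduli are multiples of 2 = gcd(106, 34), so any solution would satisfy x ≡ 3 and x ≡ 32 modulo 2 simultaneously.
These are incompatible: 3 − 32 = -29 is not divisible by 2.
So no integer satisfies both congruences.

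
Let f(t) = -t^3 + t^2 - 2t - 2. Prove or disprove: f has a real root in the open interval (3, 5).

No such root exists.

Evaluate at the endpoints: f(3) = -26, f(5) = -112 — same sign (negative).
The derivative f'(t) = -3t^2 + 2t - 2 is a quadratic with discriminant 2² − 4·(-3)·(-2) = -20 < 0; it never vanishes, so it is always negative (sign of the leading coefficient).
So f is strictly decreasing; between 3 and 5 its values lie between f(3) = -26 and f(5) = -112, all negative. Therefore f has no root in (3, 5).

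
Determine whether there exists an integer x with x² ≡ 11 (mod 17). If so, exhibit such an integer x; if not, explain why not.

No, no such integer exists.

Squares mod 17 repeat after x = 8 (as (−x)² = x²); for x = 0..8 they are 0, 1, 4, 9, 16, 8, 2, 15, 13.
So the quadratic residues mod 17 are {0, 1, 2, 4, 8, 9, 13, 15, 16}, and 11 is not among them.
Therefore x² ≡ 11 (mod 17) has no solution.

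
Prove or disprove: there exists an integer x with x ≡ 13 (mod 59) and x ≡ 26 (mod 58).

The moduli 59 and 58 are coprime, so by the Chinese Remainder Theorem a unique solution modulo 3422 exists.
Any solution of the first congruence is x = 13 + 59t; substituting into the second, 59t ≡ 26 − 13 ≡ 13 (mod 58).
59 ≡ 1 (mod 58), so this reads 1t ≡ 13 (mod 58). So t ≡ 13 (mod 58).
Taking t = 13 gives x = 13 + 59·13 = 780.
Indeed 780 ≡ 13 (mod 59) and 780 ≡ 26 (mod 58).

x = 780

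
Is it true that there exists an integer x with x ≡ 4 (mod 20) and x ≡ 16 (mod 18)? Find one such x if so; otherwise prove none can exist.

The moduli are not coprime: gcd(20, 18) = 2. Compatibility requires 2 ∣ (16 − 4) = 12, which holds, so solutions exist.
The integers ≡ 4 (mod 20) are 4, 24, 44, 64, 84, 104, 124, …; their remainders mod 18 are 4, 6, 8, 10, 12, 14, 16, so x = 124 is the first that is ≡ 16 (mod 18).
Check: 124 mod 20 = 4, 124 mod 18 = 16. ✓

x = 124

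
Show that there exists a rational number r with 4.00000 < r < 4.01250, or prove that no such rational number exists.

Scale by 81: the interval becomes (324.00000, 325.01250), which contains the integer 325.
Hence 325/81 is a rational number with 4.00000 < 325/81 < 4.01250.

r = 325/81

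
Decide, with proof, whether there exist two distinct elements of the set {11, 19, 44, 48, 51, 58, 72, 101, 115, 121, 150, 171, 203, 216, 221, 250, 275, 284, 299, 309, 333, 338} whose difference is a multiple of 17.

19 mod 17 = 2 and 121 mod 17 = 2, so 121 − 19 = 102 = 6·17.

19 and 121 are such a pair.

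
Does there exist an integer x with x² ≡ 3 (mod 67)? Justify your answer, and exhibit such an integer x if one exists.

67 is prime, so by Euler's criterion 3 is a square mod 67 iff 3^((67−1)/2) = 3^33 ≡ 1 (mod 67).
Repeated squaring mod 67: 3^2 = 9 ≡ 9; 3^4 ≡ 9² = 81 ≡ 14; 3^8 ≡ 14² = 196 ≡ 62; 3^16 ≡ 62² = 3844 ≡ 25; 3^32 ≡ 25² = 625 ≡ 22.
Since 33 = 32 + 1, 3^33 ≡ 22 · 3; multiplying out mod 67: 22·3 = 66 ≡ 66. Thus 3^33 ≡ 66 ≡ −1 (mod 67).
The value −1 means 3 is a non-residue modulo 67, so x² ≡ 3 (mod 67) is impossible.

No such integer exists.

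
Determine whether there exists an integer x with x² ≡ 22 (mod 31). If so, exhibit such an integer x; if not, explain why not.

Apply Euler's criterion with the prime 31: 22 is a quadratic residue iff 22^15 ≡ 1 (mod 31), and a non-residue iff it is ≡ −1.
Repeated squaring mod 31: 22^2 = 484 ≡ 19; 22^4 ≡ 19² = 361 ≡ 20; 22^8 ≡ 20² = 400 ≡ 28.
Since 15 = 8 + 4 + 2 + 1, 22^15 ≡ 28 · 20 · 19 · 22; multiplying out mod 31: 28·20 = 560 ≡ 2, then 2·19 = 38 ≡ 7, then 7·22 = 154 ≡ 30. Thus 22^15 ≡ 30 ≡ −1 (mod 31).
By Euler's criterion 22 is a quadratic non-residue mod 31: no x satisfies x² ≡ 22 (mod 31).

There is no such integer.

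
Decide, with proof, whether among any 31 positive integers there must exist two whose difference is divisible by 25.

Yes.

Partition the integers by their residue mod 25; there are 25 classes.
With 31 integers and only 25 classes, the pigeonhole principle forces two of them, say a and b, into the same class.
Equal remainders mean a − b ≡ 0 (mod 25), so 25 divides their difference.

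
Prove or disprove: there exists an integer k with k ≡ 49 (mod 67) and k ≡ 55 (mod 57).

k = 853

Since 67 and 57 share no common factor, CRT says the pair of congruences has a solution (unique mod 3819).
Write k = 49 + 67t and require 49 + 67t ≡ 55 (mod 57), i.e. 67t ≡ 6 (mod 57).
67 ≡ 10 (mod 57), so this reads 10t ≡ 6 (mod 57). To invert 10 modulo 57: 57 = 5·10 + 7, 10 = 1·7 + 3, 7 = 2·3 + 1, 3 = 3·1 + 0, and unwinding, 1 = 7 − 2·3 = 7 − 2·(10 − 1·7) = −2·10 + 3·7 = −2·10 + 3·(57 − 5·10) = 3·57 − 17·10. Thus 10⁻¹ ≡ -17 ≡ 40 (mod 57).
Multiplying by 40: t ≡ 40·6 = 240 ≡ 12 (mod 57).
With t = 12: k = 49 + 67·12 = 853.
Indeed 853 ≡ 49 (mod 67) and 853 ≡ 55 (mod 57).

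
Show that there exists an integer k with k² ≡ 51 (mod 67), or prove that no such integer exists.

No such integer exists.

Apply Euler's criterion with the prime 67: 51 is a quadratic residue iff 51^33 ≡ 1 (mod 67), and a non-residue iff it is ≡ −1.
Repeated squaring mod 67: 51^2 = 2601 ≡ 55; 51^4 ≡ 55² = 3025 ≡ 10; 51^8 ≡ 10² = 100 ≡ 33; 51^16 ≡ 33² = 1089 ≡ 17; 51^32 ≡ 17² = 289 ≡ 21.
Since 33 = 32 + 1, 51^33 ≡ 21 · 51; multiplying out mod 67: 21·51 = 1071 ≡ 66. Thus 51^33 ≡ 66 ≡ −1 (mod 67).
By Euler's criterion 51 is a quadratic non-residue mod 67: no k satisfies k² ≡ 51 (mod 67).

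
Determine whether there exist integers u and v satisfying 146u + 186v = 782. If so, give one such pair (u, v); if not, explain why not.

Since gcd(146, 186) = 2 and 782 = 2·391, Bézout's identity guarantees a solution.
Dividing through by 2 reduces the equation to 73u + 93v = 391.
Run the Euclidean algorithm on 93 and 73: 93 = 1·73 + 20, 73 = 3·20 + 13, 20 = 1·13 + 7, 13 = 1·7 + 6, 7 = 1·6 + 1, 6 = 6·1 + 0.
Unwinding: 1 = 7 − 1·6 = 7 − (13 − 1·7) = −13 + 2·7 = −13 + 2·(20 − 1·13) = 2·20 − 3·13 = 2·20 − 3·(73 − 3·20) = −3·73 + 11·20 = −3·73 + 11·(93 − 1·73) = 11·93 − 14·73, i.e. 73·(-14) + 93·11 = 1.
Multiplying through by 391: u = (-14)·391 = -5474, v = 11·391 = 4301 is a solution.
The general solution is u = -5474 + 93k, v = 4301 − 73k; taking k = 59 gives the smaller pair u = 13, v = -6.
Indeed 146·13 + 186·(-6) = 1898 − 1116 = 782.

u = 13, v = -6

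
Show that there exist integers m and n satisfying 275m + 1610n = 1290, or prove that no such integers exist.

m = 274, n = -46

Every value of 275m + 1610n is a multiple of gcd(275, 1610) = 5; since 5 ∣ 1290, solutions exist.
Dividing through by 5 reduces the equation to 55m + 322n = 258.
Dividing repeatedly: 322 = 5·55 + 47, 55 = 1·47 + 8, 47 = 5·8 + 7, 8 = 1·7 + 1, 7 = 7·1 + 0.
Unwinding: 1 = 8 − 1·7 = 8 − (47 − 5·8) = −47 + 6·8 = −47 + 6·(55 − 1·47) = 6·55 − 7·47 = 6·55 − 7·(322 − 5·55) = −7·322 + 41·55, i.e. 55·41 + 322·(-7) = 1.
Times 258: 55·10578 + 322·(-1806) = 258, so (10578, -1806) solves it.
The general solution is m = 10578 + 322k, n = -1806 − 55k; taking k = -32 gives the smaller pair m = 274, n = -46.
Check: 275·274 + 1610·(-46) = 75350 − 74060 = 1290. ✓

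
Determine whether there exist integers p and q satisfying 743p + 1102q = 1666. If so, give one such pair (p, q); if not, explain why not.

Since gcd(743, 1102) = 1, every integer is an integer combination of 743 and 1102.
Run the Euclidean algorithm on 1102 and 743: 1102 = 1·743 + 359, 743 = 2·359 + 25, 359 = 14·25 + 9, 25 = 2·9 + 7, 9 = 1·7 + 2, 7 = 3·2 + 1, 2 = 2·1 + 0.
Back-substituting, 1 = 7 − 3·2 = 7 − 3·(9 − 1·7) = −3·9 + 4·7 = −3·9 + 4·(25 − 2·9) = 4·25 − 11·9 = 4·25 − 11·(359 − 14·25) = −11·359 + 158·25 = −11·359 + 158·(743 − 2·359) = 158·743 − 327·359 = 158·743 − 327·(1102 − 1·743) = −327·1102 + 485·743; that is, 743·485 + 1102·(-327) = 1.
Scaling by 1666 gives the particular solution (p, q) = (808010, -544782).
Subtracting 733·1102 from p and adding 733·743 to q gives the tidier solution (244, -163).
Indeed 743·244 + 1102·(-163) = 181292 − 179626 = 1666.

p = 244, q = -163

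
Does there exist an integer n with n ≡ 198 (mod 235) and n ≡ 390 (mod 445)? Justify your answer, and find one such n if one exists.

No, no such integer exists.

gcd(235, 445) = 5. If n ≡ 198 (mod 235) and n ≡ 390 (mod 445), then n ≡ 198 (mod 5) and n ≡ 390 (mod 5).
However 198 ≡ 3 and 390 ≡ 0 (mod 5), and 3 ≠ 0.
So no integer satisfies both congruences.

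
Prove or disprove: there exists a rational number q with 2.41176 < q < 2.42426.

Multiplying by 12: 12·2.41176 = 28.94112 and 12·2.42426 = 29.09112, so the integer 29 lies strictly between them.
Hence 29/12 is a rational number with 2.41176 < 29/12 < 2.42426.

q = 29/12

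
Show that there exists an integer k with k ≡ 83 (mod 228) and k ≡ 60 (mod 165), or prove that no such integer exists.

No such integer exists.

gcd(228, 165) = 3. If k ≡ 83 (mod 228) and k ≡ 60 (mod 165), then k ≡ 83 (mod 3) and k ≡ 60 (mod 3).
But 83 mod 3 = 2 while 60 mod 3 = 0, a contradiction.
Hence the system has no solution.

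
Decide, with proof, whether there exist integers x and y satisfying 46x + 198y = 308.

Every value of 46x + 198y is a multiple of gcd(46, 198) = 2; since 2 ∣ 308, solutions exist.
Dividing through by 2 reduces the equation to 23x + 99y = 154.
Dividing repeatedly: 99 = 4·23 + 7, 23 = 3·7 + 2, 7 = 3·2 + 1, 2 = 2·1 + 0.
Unwinding: 1 = 7 − 3·2 = 7 − 3·(23 − 3·7) = −3·23 + 10·7 = −3·23 + 10·(99 − 4·23) = 10·99 − 43·23, i.e. 23·(-43) + 99·10 = 1.
Times 154: 23·(-6622) + 99·1540 = 154, so (-6622, 1540) solves it.
Adding 67·99 to x and subtracting 67·23 from y gives the tidier solution (11, -1).
Indeed 46·11 + 198·(-1) = 506 − 198 = 308.

x = 11, y = -1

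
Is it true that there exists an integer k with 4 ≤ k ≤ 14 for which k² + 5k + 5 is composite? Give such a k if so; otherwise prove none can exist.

k = 12

At k = 12: 12² + 5·12 + 5 = 209 = 11·19, which is composite.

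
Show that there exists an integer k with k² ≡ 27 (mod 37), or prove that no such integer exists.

k = 29

Take k = 29. Then 29² = 841 = 22·37 + 27, so 29² ≡ 27 (mod 37).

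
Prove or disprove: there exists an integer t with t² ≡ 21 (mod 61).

No such integer exists.

61 is prime, so by Euler's criterion 21 is a square mod 61 iff 21^((61−1)/2) = 21^30 ≡ 1 (mod 61).
Repeated squaring mod 61: 21^2 = 441 ≡ 14; 21^4 ≡ 14² = 196 ≡ 13; 21^8 ≡ 13² = 169 ≡ 47; 21^16 ≡ 47² = 2209 ≡ 13.
Since 30 = 16 + 8 + 4 + 2, 21^30 ≡ 13 · 47 · 13 · 14; multiplying out mod 61: 13·47 = 611 ≡ 1, then 1·13 = 13 ≡ 13, then 13·14 = 182 ≡ 60. Thus 21^30 ≡ 60 ≡ −1 (mod 61).
By Euler's criterion 21 is a quadratic non-residue mod 61: no t satisfies t² ≡ 21 (mod 61).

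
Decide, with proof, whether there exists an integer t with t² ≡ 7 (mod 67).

Apply Euler's criterion with the prime 67: 7 is a quadratic residue iff 7^33 ≡ 1 (mod 67), and a non-residue iff it is ≡ −1.
Repeated squaring mod 67: 7^2 = 49 ≡ 49; 7^4 ≡ 49² = 2401 ≡ 56; 7^8 ≡ 56² = 3136 ≡ 54; 7^16 ≡ 54² = 2916 ≡ 35; 7^32 ≡ 35² = 1225 ≡ 19.
Since 33 = 32 + 1, 7^33 ≡ 19 · 7; multiplying out mod 67: 19·7 = 133 ≡ 66. Thus 7^33 ≡ 66 ≡ −1 (mod 67).
The value −1 means 7 is a non-residue modulo 67, so t² ≡ 7 (mod 67) is impossible.

There is no such integer.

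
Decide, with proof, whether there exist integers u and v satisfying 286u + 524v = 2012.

u = 62, v = -30

gcd(286, 524) = 2, and 2 divides 2012, so integer solutions exist.
Dividing through by 2 reduces the equation to 143u + 262v = 1006.
Dividing repeatedly: 262 = 1·143 + 119, 143 = 1·119 + 24, 119 = 4·24 + 23, 24 = 1·23 + 1, 23 = 23·1 + 0.
Working back up the chain: 1 = 24 − 1·23 = 24 − (119 − 4·24) = −119 + 5·24 = −119 + 5·(143 − 1·119) = 5·143 − 6·119 = 5·143 − 6·(262 − 1·143) = −6·262 + 11·143. So 143·11 + 262·(-6) = 1.
Times 1006: 143·11066 + 262·(-6036) = 1006, so (11066, -6036) solves it.
The general solution is u = 11066 + 262k, v = -6036 − 143k; taking k = -42 gives the smaller pair u = 62, v = -30.
Check: 286·62 + 524·(-30) = 17732 − 15720 = 2012. ✓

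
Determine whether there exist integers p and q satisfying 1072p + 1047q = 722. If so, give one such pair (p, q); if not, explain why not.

Since gcd(1072, 1047) = 1, every integer is an integer combination of 1072 and 1047.
Dividing repeatedly: 1072 = 1·1047 + 25, 1047 = 41·25 + 22, 25 = 1·22 + 3, 22 = 7·3 + 1, 3 = 3·1 + 0.
Back-substituting, 1 = 22 − 7·3 = 22 − 7·(25 − 1·22) = −7·25 + 8·22 = −7·25 + 8·(1047 − 41·25) = 8·1047 − 335·25 = 8·1047 − 335·(1072 − 1·1047) = −335·1072 + 343·1047; that is, 1072·(-335) + 1047·343 = 1.
Multiplying through by 722: p = (-335)·722 = -241870, q = 343·722 = 247646 is a solution.
Adding 232·1047 to p and subtracting 232·1072 from q gives the tidier solution (1034, -1058).
Check: 1072·1034 + 1047·(-1058) = 1108448 − 1107726 = 722. ✓

p = 1034, q = -1058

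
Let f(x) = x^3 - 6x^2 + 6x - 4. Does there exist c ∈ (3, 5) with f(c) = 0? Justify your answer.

f(3) = -13 and f(5) = 1, which have opposite signs.
f is continuous everywhere (it is a polynomial), in particular on [3, 5].
By the Intermediate Value Theorem, f takes the value 0 somewhere in the open interval.

Yes, f has a root in the interval.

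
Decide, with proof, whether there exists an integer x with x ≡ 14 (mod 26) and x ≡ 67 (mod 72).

gcd(26, 72) = 2. If x ≡ 14 (mod 26) and x ≡ 67 (mod 72), then x ≡ 14 (mod 2) and x ≡ 67 (mod 2).
These are incompatible: 14 − 67 = -53 is not divisible by 2.
So no integer satisfies both congruences.

No, no such integer exists.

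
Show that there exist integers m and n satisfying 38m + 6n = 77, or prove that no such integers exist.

Any value of 38m + 6n is a multiple of gcd(38, 6) = 2.
But 77 is not a multiple of 2 (it leaves remainder 1).
Therefore 38m + 6n = 77 has no solution in integers.

There are no such integers.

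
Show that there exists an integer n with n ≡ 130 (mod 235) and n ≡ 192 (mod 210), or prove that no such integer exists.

No such integer exists.

Both moduli are multiples of 5 = gcd(235, 210), so any solution would satisfy n ≡ 130 and n ≡ 192 modulo 5 simultaneously.
These are incompatible: 130 − 192 = -62 is not divisible by 5.
Therefore no such n exists.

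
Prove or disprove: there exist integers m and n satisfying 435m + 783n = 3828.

m = 7, n = 1

Every value of 435m + 783n is a multiple of gcd(435, 783) = 87; since 87 ∣ 3828, solutions exist.
Dividing through by 87 reduces the equation to 5m + 9n = 44.
Dividing repeatedly: 9 = 1·5 + 4, 5 = 1·4 + 1, 4 = 4·1 + 0.
Back-substituting, 1 = 5 − 1·4 = 5 − (9 − 1·5) = −9 + 2·5; that is, 5·2 + 9·(-1) = 1.
Scaling by 44 gives the particular solution (m, n) = (88, -44).
The general solution is m = 88 + 9k, n = -44 − 5k; taking k = -9 gives the smaller pair m = 7, n = 1.
Check: 435·7 + 783·1 = 3045 + 783 = 3828. ✓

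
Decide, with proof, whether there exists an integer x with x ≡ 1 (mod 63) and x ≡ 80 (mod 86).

x = 1198

Since 63 and 86 share no common factor, CRT says the pair of congruences has a solution (unique mod 5418).
Any solution of the first congruence is x = 1 + 63t; substituting into the second, 63t ≡ 80 − 1 ≡ 79 (mod 86).
Note 63·71 = 4473 ≡ 1 (mod 86) (as 4473 − 1 = 52·86), so 63⁻¹ ≡ 71.
Multiplying by 71: t ≡ 71·79 = 5609 ≡ 19 (mod 86).
Taking t = 19 gives x = 1 + 63·19 = 1198.
Verify: 1198 = 19·63 + 1 and 1198 = 13·86 + 80. ✓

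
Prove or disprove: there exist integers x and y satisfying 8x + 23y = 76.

Since gcd(8, 23) = 1, every integer is an integer combination of 8 and 23.
Run the Euclidean algorithm on 23 and 8: 23 = 2·8 + 7, 8 = 1·7 + 1, 7 = 7·1 + 0.
Back-substituting, 1 = 8 − 1·7 = 8 − (23 − 2·8) = −23 + 3·8; that is, 8·3 + 23·(-1) = 1.
Multiplying through by 76: x = 3·76 = 228, y = (-1)·76 = -76 is a solution.
Shifting by a multiple of (23, −8) keeps it a solution: x = 228 − 9·23 = 21, y = -76 + 9·8 = -4.
Check: 8·21 + 23·(-4) = 168 − 92 = 76. ✓

x = 21, y = -4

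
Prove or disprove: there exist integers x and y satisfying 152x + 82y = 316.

x = 1, y = 2

gcd(152, 82) = 2, and 2 divides 316, so integer solutions exist.
Dividing through by 2 reduces the equation to 76x + 41y = 158.
Run the Euclidean algorithm on 76 and 41: 76 = 1·41 + 35, 41 = 1·35 + 6, 35 = 5·6 + 5, 6 = 1·5 + 1, 5 = 5·1 + 0.
Back-substituting, 1 = 6 − 1·5 = 6 − (35 − 5·6) = −35 + 6·6 = −35 + 6·(41 − 1·35) = 6·41 − 7·35 = 6·41 − 7·(76 − 1·41) = −7·76 + 13·41; that is, 76·(-7) + 41·13 = 1.
Times 158: 76·(-1106) + 41·2054 = 158, so (-1106, 2054) solves it.
Shifting by a multiple of (41, −76) keeps it a solution: x = -1106 + 27·41 = 1, y = 2054 − 27·76 = 2.
Indeed 152·1 + 82·2 = 152 + 164 = 316.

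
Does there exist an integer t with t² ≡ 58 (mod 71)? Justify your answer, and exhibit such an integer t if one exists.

t = 49

Take t = 49. Then 49² = 2401 = 33·71 + 58, so 49² ≡ 58 (mod 71).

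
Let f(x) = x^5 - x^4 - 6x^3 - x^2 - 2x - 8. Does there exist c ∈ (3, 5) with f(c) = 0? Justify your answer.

f(3) = -23 and f(5) = 1707, which have opposite signs.
Since f is a polynomial it is continuous on [3, 5].
By the Intermediate Value Theorem, f takes the value 0 somewhere in the open interval.

Yes, f has a root in the interval.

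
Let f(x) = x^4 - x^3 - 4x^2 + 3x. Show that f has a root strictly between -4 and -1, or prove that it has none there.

f(-4) = 244 and f(-1) = -5, which have opposite signs.
As a polynomial, f is continuous on every closed interval.
By the Intermediate Value Theorem f must vanish at some point of (-4, -1).

Such a root exists.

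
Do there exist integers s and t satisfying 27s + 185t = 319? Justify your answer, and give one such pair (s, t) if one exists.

s = 142, t = -19

27 and 185 are coprime, so 27s + 185t ranges over all of ℤ.
Dividing repeatedly: 185 = 6·27 + 23, 27 = 1·23 + 4, 23 = 5·4 + 3, 4 = 1·3 + 1, 3 = 3·1 + 0.
Working back up the chain: 1 = 4 − 1·3 = 4 − (23 − 5·4) = −23 + 6·4 = −23 + 6·(27 − 1·23) = 6·27 − 7·23 = 6·27 − 7·(185 − 6·27) = −7·185 + 48·27. So 27·48 + 185·(-7) = 1.
Multiplying through by 319: s = 48·319 = 15312, t = (-7)·319 = -2233 is a solution.
The general solution is s = 15312 + 185k, t = -2233 − 27k; taking k = -82 gives the smaller pair s = 142, t = -19.
Indeed 27·142 + 185·(-19) = 3834 − 3515 = 319.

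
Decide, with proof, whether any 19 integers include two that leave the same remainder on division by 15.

Each integer lies in one of the 15 residue classes modulo 15.
Since 19 > 15, two of the 19 integers must share a residue class by the pigeonhole principle; call them a and b.
So a and b have equal remainders mod 15, which is exactly what was to be shown.

True.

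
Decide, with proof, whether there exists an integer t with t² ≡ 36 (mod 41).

Take t = 6. Then 6² = 36, and since 0 ≤ 36 < 41 this is already reduced: 6² ≡ 36 (mod 41).

t = 6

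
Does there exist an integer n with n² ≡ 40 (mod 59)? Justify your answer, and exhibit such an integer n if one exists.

No, no such integer exists.

59 is prime, so by Euler's criterion 40 is a square mod 59 iff 40^((59−1)/2) = 40^29 ≡ 1 (mod 59).
Repeated squaring mod 59: 40^2 = 1600 ≡ 7; 40^4 ≡ 7² = 49 ≡ 49; 40^8 ≡ 49² = 2401 ≡ 41; 40^16 ≡ 41² = 1681 ≡ 29.
Since 29 = 16 + 8 + 4 + 1, 40^29 ≡ 29 · 41 · 49 · 40; multiplying out mod 59: 29·41 = 1189 ≡ 9, then 9·49 = 441 ≡ 28, then 28·40 = 1120 ≡ 58. Thus 40^29 ≡ 58 ≡ −1 (mod 59).
By Euler's criterion 40 is a quadratic non-residue mod 59: no n satisfies n² ≡ 40 (mod 59).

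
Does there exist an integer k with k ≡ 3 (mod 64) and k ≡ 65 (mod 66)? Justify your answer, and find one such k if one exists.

k = 131

Here gcd(64, 66) = 2, and both 3 and 65 leave remainder 1 mod 2, so the system is consistent.
List candidates k ≡ 3 (mod 64): 3, 67, 131. Modulo 66 these are 3, 1, 65; 131 gives 65 as required.
Check: 131 mod 64 = 3, 131 mod 66 = 65. ✓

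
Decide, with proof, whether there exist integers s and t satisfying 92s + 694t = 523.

gcd(92, 694) = 2, so every integer of the form 92s + 694t is a multiple of 2.
However 523 leaves remainder 1 on division by 2.
Hence no integers s, t satisfy the equation.

No, no such integers exist.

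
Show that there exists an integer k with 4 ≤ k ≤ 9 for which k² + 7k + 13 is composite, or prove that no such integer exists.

k = 8

At k = 8: 8² + 7·8 + 13 = 133 = 7·19, which is composite.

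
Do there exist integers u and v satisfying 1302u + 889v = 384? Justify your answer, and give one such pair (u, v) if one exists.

There are no such integers.

gcd(1302, 889) = 7, so every integer of the form 1302u + 889v is a multiple of 7.
But 384 = 7·54 + 6, so 7 ∤ 384.
Hence no integers u, v satisfy the equation.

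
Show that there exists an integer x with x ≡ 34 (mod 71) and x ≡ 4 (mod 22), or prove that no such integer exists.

Since 71 and 22 share no common factor, CRT says the pair of congruences has a solution (unique mod 1562).
Any solution of the first congruence is x = 34 + 71t; substituting into the second, 71t ≡ 4 − 34 ≡ 14 (mod 22).
71 ≡ 5 (mod 22), so this reads 5t ≡ 14 (mod 22). Invert 5 mod 22 by the Euclidean algorithm: 22 = 4·5 + 2, 5 = 2·2 + 1, 2 = 2·1 + 0; back-substituting, 1 = 5 − 2·2 = 5 − 2·(22 − 4·5) = −2·22 + 9·5. Hence 5·9 ≡ 1, so 5⁻¹ ≡ 9 (mod 22).
Therefore t ≡ 9·14 = 126 ≡ 16 (mod 22).
With t = 16: x = 34 + 71·16 = 1170.
Indeed 1170 ≡ 34 (mod 71) and 1170 ≡ 4 (mod 22).

x = 1170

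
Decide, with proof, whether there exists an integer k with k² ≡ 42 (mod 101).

No, no such integer exists.

101 is prime, so by Euler's criterion 42 is a square mod 101 iff 42^((101−1)/2) = 42^50 ≡ 1 (mod 101).
Repeated squaring mod 101: 42^2 = 1764 ≡ 47; 42^4 ≡ 47² = 2209 ≡ 88; 42^8 ≡ 88² = 7744 ≡ 68; 42^16 ≡ 68² = 4624 ≡ 79; 42^32 ≡ 79² = 6241 ≡ 80.
Since 50 = 32 + 16 + 2, 42^50 ≡ 80 · 79 · 47; multiplying out mod 101: 80·79 = 6320 ≡ 58, then 58·47 = 2726 ≡ 100. Thus 42^50 ≡ 100 ≡ −1 (mod 101).
By Euler's criterion 42 is a quadratic non-residue mod 101: no k satisfies k² ≡ 42 (mod 101).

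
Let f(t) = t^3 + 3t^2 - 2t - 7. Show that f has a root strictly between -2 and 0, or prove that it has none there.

Such a root exists.

f(-2) = 1 and f(0) = -7, which have opposite signs.
f is continuous everywhere (it is a polynomial), in particular on [-2, 0].
By the Intermediate Value Theorem f must vanish at some point of (-2, 0).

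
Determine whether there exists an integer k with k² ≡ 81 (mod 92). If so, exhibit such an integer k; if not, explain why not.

k = 55

Take k = 55. Then 55² = 3025 = 32·92 + 81, so 55² ≡ 81 (mod 92).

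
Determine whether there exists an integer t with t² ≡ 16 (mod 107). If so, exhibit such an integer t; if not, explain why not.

t = 103

Take t = 103. Then 103² = 10609 = 99·107 + 16, so 103² ≡ 16 (mod 107).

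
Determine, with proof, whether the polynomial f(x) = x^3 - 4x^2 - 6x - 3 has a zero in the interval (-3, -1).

f(-3) = -48 and f(-1) = -2, both negative, so a sign-change argument is unavailable; we show f keeps this sign on the whole interval.
Substitute x = -1 − u, where 0 < u < 2 on the interval. Expanding, f(-1 − u) = -u^3 - 7u^2 - 5u - 2.
The nonzero coefficients here are all negative, so for u > 0 every term is negative (or zero), and the constant term -2 is strictly negative.
Therefore f(x) < 0 throughout (-3, -1), and f has no zero there.

No.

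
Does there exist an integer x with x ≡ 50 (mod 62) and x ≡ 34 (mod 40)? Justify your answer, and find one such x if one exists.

x = 794

The moduli are not coprime: gcd(62, 40) = 2. Compatibility requires 2 ∣ (34 − 50) = -16, which holds, so solutions exist.
Put x = 50 + 62t, so we need 62t ≡ 24 (mod 40), equivalently (divide by 2) 31t ≡ 12 (mod 20).
31 ≡ 11 (mod 20), so this reads 11t ≡ 12 (mod 20). Note 11·11 = 121 ≡ 1 (mod 20) (as 121 − 1 = 6·20), so 11⁻¹ ≡ 11.
Multiplying by 11: t ≡ 11·12 = 132 ≡ 12 (mod 20).
Then x = 50 + 62·12 = 794.
Indeed 794 ≡ 50 (mod 62) and 794 ≡ 34 (mod 40).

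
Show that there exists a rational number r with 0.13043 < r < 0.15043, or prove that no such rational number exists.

r = 1/7

Scale by 7: the interval becomes (0.91301, 1.05301), which contains the integer 1.
So r = 1/7 works: it is a ratio of integers, and dividing 7·0.13043 < 1 < 7·0.15043 through by 7 gives 0.13043 < 1/7 < 0.15043.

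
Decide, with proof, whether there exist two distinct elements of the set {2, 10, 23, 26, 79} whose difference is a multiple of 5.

No such pair exists.

Two integers differ by a multiple of 5 exactly when they have the same residue mod 5. The residues are 2↦2, 10↦0, 23↦3, 26↦1, 79↦4.
These 5 residues are pairwise different, hence no difference of two elements is divisible by 5.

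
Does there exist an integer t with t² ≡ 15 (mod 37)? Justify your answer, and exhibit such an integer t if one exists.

No such integer exists.

37 is prime, so by Euler's criterion 15 is a square mod 37 iff 15^((37−1)/2) = 15^18 ≡ 1 (mod 37).
Repeated squaring mod 37: 15^2 = 225 ≡ 3; 15^4 ≡ 3² = 9 ≡ 9; 15^8 ≡ 9² = 81 ≡ 7; 15^16 ≡ 7² = 49 ≡ 12.
Since 18 = 16 + 2, 15^18 ≡ 12 · 3; multiplying out mod 37: 12·3 = 36 ≡ 36. Thus 15^18 ≡ 36 ≡ −1 (mod 37).
The value −1 means 15 is a non-residue modulo 37, so t² ≡ 15 (mod 37) is impossible.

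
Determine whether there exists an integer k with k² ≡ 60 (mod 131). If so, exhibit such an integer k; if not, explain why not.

k = 45

k = 45 works: 45² = 2025, and 2025 − 60 = 1965 = 15·131.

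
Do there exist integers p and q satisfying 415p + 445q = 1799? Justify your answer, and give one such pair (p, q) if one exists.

gcd(415, 445) = 5, so every integer of the form 415p + 445q is a multiple of 5.
But 1799 = 5·359 + 4, so 5 ∤ 1799.
Therefore 415p + 445q = 1799 has no solution in integers.

No, no such integers exist.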